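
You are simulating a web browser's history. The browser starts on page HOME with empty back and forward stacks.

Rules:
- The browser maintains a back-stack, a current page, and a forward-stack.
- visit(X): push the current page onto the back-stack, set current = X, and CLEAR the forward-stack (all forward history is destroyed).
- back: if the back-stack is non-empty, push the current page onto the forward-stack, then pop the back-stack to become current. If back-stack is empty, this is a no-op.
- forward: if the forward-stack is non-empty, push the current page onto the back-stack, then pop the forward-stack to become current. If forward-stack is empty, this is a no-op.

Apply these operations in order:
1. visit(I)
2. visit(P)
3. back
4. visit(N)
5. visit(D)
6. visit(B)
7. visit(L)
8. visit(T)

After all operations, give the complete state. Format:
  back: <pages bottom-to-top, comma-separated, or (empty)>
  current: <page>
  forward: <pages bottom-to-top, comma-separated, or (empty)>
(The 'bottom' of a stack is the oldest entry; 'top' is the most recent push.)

After 1 (visit(I)): cur=I back=1 fwd=0
After 2 (visit(P)): cur=P back=2 fwd=0
After 3 (back): cur=I back=1 fwd=1
After 4 (visit(N)): cur=N back=2 fwd=0
After 5 (visit(D)): cur=D back=3 fwd=0
After 6 (visit(B)): cur=B back=4 fwd=0
After 7 (visit(L)): cur=L back=5 fwd=0
After 8 (visit(T)): cur=T back=6 fwd=0

Answer: back: HOME,I,N,D,B,L
current: T
forward: (empty)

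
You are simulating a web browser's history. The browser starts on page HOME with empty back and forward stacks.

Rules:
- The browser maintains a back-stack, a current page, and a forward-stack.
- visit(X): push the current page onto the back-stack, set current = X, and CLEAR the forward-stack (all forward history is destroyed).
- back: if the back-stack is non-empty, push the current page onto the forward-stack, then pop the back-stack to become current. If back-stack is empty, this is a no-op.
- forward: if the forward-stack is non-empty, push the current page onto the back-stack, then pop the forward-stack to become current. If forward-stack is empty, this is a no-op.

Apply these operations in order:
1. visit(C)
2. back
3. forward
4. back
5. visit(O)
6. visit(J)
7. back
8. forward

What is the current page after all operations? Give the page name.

Answer: J

Derivation:
After 1 (visit(C)): cur=C back=1 fwd=0
After 2 (back): cur=HOME back=0 fwd=1
After 3 (forward): cur=C back=1 fwd=0
After 4 (back): cur=HOME back=0 fwd=1
After 5 (visit(O)): cur=O back=1 fwd=0
After 6 (visit(J)): cur=J back=2 fwd=0
After 7 (back): cur=O back=1 fwd=1
After 8 (forward): cur=J back=2 fwd=0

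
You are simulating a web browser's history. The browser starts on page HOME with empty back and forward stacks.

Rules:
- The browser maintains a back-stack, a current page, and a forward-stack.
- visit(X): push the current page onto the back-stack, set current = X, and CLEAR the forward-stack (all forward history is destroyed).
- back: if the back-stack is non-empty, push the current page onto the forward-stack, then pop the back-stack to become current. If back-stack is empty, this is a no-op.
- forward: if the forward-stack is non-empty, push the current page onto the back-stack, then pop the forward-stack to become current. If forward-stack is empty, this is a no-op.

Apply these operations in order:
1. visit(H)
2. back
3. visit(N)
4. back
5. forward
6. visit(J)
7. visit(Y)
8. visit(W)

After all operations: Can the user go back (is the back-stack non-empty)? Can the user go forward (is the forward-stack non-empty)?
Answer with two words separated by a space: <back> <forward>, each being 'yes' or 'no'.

After 1 (visit(H)): cur=H back=1 fwd=0
After 2 (back): cur=HOME back=0 fwd=1
After 3 (visit(N)): cur=N back=1 fwd=0
After 4 (back): cur=HOME back=0 fwd=1
After 5 (forward): cur=N back=1 fwd=0
After 6 (visit(J)): cur=J back=2 fwd=0
After 7 (visit(Y)): cur=Y back=3 fwd=0
After 8 (visit(W)): cur=W back=4 fwd=0

Answer: yes no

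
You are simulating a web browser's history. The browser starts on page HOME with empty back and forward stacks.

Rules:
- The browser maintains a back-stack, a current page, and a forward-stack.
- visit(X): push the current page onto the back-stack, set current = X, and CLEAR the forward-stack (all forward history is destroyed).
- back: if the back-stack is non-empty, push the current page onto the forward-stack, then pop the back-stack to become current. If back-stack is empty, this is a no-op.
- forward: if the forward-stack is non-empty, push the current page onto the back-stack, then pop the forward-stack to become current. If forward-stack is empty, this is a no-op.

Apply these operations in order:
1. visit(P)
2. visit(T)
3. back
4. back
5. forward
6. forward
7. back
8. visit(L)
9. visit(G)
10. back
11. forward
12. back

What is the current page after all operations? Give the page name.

After 1 (visit(P)): cur=P back=1 fwd=0
After 2 (visit(T)): cur=T back=2 fwd=0
After 3 (back): cur=P back=1 fwd=1
After 4 (back): cur=HOME back=0 fwd=2
After 5 (forward): cur=P back=1 fwd=1
After 6 (forward): cur=T back=2 fwd=0
After 7 (back): cur=P back=1 fwd=1
After 8 (visit(L)): cur=L back=2 fwd=0
After 9 (visit(G)): cur=G back=3 fwd=0
After 10 (back): cur=L back=2 fwd=1
After 11 (forward): cur=G back=3 fwd=0
After 12 (back): cur=L back=2 fwd=1

Answer: L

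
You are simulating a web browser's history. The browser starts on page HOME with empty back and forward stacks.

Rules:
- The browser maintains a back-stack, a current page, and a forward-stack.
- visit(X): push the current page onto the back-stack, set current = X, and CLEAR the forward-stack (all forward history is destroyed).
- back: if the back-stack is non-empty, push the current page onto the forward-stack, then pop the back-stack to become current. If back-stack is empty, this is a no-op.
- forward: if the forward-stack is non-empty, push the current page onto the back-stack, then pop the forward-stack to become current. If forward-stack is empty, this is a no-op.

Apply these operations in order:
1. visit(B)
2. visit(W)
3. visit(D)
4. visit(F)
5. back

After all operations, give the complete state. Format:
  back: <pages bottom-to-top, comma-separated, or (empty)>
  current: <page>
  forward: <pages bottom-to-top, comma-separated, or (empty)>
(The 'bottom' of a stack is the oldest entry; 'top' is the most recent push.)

After 1 (visit(B)): cur=B back=1 fwd=0
After 2 (visit(W)): cur=W back=2 fwd=0
After 3 (visit(D)): cur=D back=3 fwd=0
After 4 (visit(F)): cur=F back=4 fwd=0
After 5 (back): cur=D back=3 fwd=1

Answer: back: HOME,B,W
current: D
forward: F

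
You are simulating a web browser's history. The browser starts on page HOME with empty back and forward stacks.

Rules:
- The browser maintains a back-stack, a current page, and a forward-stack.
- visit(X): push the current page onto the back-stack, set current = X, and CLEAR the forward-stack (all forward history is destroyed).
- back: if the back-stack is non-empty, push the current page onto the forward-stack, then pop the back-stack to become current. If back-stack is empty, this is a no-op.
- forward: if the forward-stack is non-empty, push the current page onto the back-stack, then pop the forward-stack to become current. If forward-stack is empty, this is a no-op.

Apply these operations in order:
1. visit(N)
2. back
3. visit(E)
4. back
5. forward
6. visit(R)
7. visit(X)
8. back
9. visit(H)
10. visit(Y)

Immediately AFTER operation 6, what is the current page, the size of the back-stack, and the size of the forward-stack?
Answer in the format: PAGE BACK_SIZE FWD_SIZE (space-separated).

After 1 (visit(N)): cur=N back=1 fwd=0
After 2 (back): cur=HOME back=0 fwd=1
After 3 (visit(E)): cur=E back=1 fwd=0
After 4 (back): cur=HOME back=0 fwd=1
After 5 (forward): cur=E back=1 fwd=0
After 6 (visit(R)): cur=R back=2 fwd=0

R 2 0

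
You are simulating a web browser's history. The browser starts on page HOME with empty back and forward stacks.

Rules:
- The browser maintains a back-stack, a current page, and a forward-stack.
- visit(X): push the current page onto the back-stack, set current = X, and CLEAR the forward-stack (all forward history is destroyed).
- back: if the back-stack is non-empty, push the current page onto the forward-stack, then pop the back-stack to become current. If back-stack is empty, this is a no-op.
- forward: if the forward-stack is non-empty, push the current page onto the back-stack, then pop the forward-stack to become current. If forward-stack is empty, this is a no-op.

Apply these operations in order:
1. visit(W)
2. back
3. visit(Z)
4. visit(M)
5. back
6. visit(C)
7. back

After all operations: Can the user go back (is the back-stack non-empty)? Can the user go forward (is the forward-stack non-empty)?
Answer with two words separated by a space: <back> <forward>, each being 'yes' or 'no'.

After 1 (visit(W)): cur=W back=1 fwd=0
After 2 (back): cur=HOME back=0 fwd=1
After 3 (visit(Z)): cur=Z back=1 fwd=0
After 4 (visit(M)): cur=M back=2 fwd=0
After 5 (back): cur=Z back=1 fwd=1
After 6 (visit(C)): cur=C back=2 fwd=0
After 7 (back): cur=Z back=1 fwd=1

Answer: yes yes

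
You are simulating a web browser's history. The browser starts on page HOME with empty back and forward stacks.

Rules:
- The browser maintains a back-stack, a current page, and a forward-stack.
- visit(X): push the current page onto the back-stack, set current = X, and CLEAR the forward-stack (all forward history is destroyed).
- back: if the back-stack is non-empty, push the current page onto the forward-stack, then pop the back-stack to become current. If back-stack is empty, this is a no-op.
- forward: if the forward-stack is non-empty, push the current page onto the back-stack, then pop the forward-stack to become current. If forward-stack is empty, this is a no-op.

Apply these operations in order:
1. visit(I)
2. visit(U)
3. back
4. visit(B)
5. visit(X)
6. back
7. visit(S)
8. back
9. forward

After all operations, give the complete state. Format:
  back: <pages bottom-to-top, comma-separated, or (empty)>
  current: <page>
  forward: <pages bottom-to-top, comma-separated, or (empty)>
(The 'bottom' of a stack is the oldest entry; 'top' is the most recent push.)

Answer: back: HOME,I,B
current: S
forward: (empty)

Derivation:
After 1 (visit(I)): cur=I back=1 fwd=0
After 2 (visit(U)): cur=U back=2 fwd=0
After 3 (back): cur=I back=1 fwd=1
After 4 (visit(B)): cur=B back=2 fwd=0
After 5 (visit(X)): cur=X back=3 fwd=0
After 6 (back): cur=B back=2 fwd=1
After 7 (visit(S)): cur=S back=3 fwd=0
After 8 (back): cur=B back=2 fwd=1
After 9 (forward): cur=S back=3 fwd=0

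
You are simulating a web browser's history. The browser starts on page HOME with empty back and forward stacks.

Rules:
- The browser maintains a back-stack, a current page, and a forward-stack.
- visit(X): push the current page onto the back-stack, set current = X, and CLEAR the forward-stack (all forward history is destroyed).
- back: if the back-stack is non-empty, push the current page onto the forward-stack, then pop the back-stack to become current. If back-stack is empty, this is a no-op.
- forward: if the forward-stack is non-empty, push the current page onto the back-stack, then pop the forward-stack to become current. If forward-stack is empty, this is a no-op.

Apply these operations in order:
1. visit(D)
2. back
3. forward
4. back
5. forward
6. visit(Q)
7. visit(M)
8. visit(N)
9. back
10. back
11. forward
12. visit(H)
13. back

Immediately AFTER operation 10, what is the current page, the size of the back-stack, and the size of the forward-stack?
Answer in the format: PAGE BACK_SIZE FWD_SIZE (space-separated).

After 1 (visit(D)): cur=D back=1 fwd=0
After 2 (back): cur=HOME back=0 fwd=1
After 3 (forward): cur=D back=1 fwd=0
After 4 (back): cur=HOME back=0 fwd=1
After 5 (forward): cur=D back=1 fwd=0
After 6 (visit(Q)): cur=Q back=2 fwd=0
After 7 (visit(M)): cur=M back=3 fwd=0
After 8 (visit(N)): cur=N back=4 fwd=0
After 9 (back): cur=M back=3 fwd=1
After 10 (back): cur=Q back=2 fwd=2

Q 2 2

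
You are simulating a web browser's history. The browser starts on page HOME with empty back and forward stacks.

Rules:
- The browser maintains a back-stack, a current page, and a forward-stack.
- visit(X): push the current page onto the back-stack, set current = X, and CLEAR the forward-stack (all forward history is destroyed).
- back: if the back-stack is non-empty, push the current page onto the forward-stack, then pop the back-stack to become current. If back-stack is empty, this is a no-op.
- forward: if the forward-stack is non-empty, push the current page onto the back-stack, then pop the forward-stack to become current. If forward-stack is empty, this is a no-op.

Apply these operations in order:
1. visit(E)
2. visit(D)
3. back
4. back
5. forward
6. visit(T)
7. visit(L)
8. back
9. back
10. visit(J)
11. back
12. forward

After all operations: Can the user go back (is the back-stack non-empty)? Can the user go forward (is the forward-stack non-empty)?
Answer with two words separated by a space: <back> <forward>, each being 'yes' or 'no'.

Answer: yes no

Derivation:
After 1 (visit(E)): cur=E back=1 fwd=0
After 2 (visit(D)): cur=D back=2 fwd=0
After 3 (back): cur=E back=1 fwd=1
After 4 (back): cur=HOME back=0 fwd=2
After 5 (forward): cur=E back=1 fwd=1
After 6 (visit(T)): cur=T back=2 fwd=0
After 7 (visit(L)): cur=L back=3 fwd=0
After 8 (back): cur=T back=2 fwd=1
After 9 (back): cur=E back=1 fwd=2
After 10 (visit(J)): cur=J back=2 fwd=0
After 11 (back): cur=E back=1 fwd=1
After 12 (forward): cur=J back=2 fwd=0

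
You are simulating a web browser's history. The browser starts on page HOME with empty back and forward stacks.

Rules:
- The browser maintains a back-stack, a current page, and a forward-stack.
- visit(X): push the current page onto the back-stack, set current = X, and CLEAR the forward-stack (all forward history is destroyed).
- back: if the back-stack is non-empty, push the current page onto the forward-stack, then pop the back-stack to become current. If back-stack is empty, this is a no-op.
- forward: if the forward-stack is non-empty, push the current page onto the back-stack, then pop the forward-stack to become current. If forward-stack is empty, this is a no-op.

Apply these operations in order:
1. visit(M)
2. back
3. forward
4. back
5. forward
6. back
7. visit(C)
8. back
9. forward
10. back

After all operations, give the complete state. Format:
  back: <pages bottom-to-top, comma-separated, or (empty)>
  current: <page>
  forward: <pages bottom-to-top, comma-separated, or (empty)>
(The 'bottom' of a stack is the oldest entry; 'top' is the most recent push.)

After 1 (visit(M)): cur=M back=1 fwd=0
After 2 (back): cur=HOME back=0 fwd=1
After 3 (forward): cur=M back=1 fwd=0
After 4 (back): cur=HOME back=0 fwd=1
After 5 (forward): cur=M back=1 fwd=0
After 6 (back): cur=HOME back=0 fwd=1
After 7 (visit(C)): cur=C back=1 fwd=0
After 8 (back): cur=HOME back=0 fwd=1
After 9 (forward): cur=C back=1 fwd=0
After 10 (back): cur=HOME back=0 fwd=1

Answer: back: (empty)
current: HOME
forward: C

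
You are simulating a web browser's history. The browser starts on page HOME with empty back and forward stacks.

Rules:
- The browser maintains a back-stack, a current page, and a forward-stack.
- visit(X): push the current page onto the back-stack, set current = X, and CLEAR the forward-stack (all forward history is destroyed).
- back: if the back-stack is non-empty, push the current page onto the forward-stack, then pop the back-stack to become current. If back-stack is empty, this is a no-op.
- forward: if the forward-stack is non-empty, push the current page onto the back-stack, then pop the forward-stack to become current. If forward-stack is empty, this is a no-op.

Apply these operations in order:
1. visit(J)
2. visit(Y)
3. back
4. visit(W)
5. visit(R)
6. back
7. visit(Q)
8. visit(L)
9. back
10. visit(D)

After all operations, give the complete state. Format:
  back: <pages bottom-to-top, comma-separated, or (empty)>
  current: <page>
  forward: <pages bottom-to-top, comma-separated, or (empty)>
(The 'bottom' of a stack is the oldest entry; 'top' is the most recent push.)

After 1 (visit(J)): cur=J back=1 fwd=0
After 2 (visit(Y)): cur=Y back=2 fwd=0
After 3 (back): cur=J back=1 fwd=1
After 4 (visit(W)): cur=W back=2 fwd=0
After 5 (visit(R)): cur=R back=3 fwd=0
After 6 (back): cur=W back=2 fwd=1
After 7 (visit(Q)): cur=Q back=3 fwd=0
After 8 (visit(L)): cur=L back=4 fwd=0
After 9 (back): cur=Q back=3 fwd=1
After 10 (visit(D)): cur=D back=4 fwd=0

Answer: back: HOME,J,W,Q
current: D
forward: (empty)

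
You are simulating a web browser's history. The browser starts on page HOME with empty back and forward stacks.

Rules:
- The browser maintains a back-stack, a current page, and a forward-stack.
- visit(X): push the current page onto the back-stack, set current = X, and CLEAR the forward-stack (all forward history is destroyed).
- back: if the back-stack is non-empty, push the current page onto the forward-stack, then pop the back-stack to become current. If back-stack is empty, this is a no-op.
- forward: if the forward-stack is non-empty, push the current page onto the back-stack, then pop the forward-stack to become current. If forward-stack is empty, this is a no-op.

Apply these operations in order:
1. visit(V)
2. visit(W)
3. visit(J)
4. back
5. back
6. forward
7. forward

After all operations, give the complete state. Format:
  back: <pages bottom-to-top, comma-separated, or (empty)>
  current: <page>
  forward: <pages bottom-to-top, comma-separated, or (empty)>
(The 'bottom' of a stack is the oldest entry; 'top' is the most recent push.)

After 1 (visit(V)): cur=V back=1 fwd=0
After 2 (visit(W)): cur=W back=2 fwd=0
After 3 (visit(J)): cur=J back=3 fwd=0
After 4 (back): cur=W back=2 fwd=1
After 5 (back): cur=V back=1 fwd=2
After 6 (forward): cur=W back=2 fwd=1
After 7 (forward): cur=J back=3 fwd=0

Answer: back: HOME,V,W
current: J
forward: (empty)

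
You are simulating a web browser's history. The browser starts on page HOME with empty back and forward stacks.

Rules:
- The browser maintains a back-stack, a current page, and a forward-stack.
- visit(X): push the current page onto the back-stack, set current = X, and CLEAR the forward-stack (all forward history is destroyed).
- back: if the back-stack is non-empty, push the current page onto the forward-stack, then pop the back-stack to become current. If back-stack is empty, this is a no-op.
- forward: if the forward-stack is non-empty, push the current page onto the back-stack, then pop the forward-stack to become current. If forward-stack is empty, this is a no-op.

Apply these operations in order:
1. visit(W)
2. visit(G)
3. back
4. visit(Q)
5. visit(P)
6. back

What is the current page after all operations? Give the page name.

Answer: Q

Derivation:
After 1 (visit(W)): cur=W back=1 fwd=0
After 2 (visit(G)): cur=G back=2 fwd=0
After 3 (back): cur=W back=1 fwd=1
After 4 (visit(Q)): cur=Q back=2 fwd=0
After 5 (visit(P)): cur=P back=3 fwd=0
After 6 (back): cur=Q back=2 fwd=1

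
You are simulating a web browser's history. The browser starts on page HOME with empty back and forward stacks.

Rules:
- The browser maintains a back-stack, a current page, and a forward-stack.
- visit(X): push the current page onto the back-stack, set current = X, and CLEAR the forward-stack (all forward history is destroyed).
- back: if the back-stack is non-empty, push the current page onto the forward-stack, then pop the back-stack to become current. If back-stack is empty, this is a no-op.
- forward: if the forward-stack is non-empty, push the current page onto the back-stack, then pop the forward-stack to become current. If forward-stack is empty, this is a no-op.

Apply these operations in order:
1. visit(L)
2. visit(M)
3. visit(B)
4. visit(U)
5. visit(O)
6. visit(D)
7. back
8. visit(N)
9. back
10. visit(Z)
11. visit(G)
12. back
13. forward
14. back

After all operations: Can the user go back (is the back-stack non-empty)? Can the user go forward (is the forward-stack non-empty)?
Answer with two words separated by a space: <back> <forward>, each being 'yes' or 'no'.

Answer: yes yes

Derivation:
After 1 (visit(L)): cur=L back=1 fwd=0
After 2 (visit(M)): cur=M back=2 fwd=0
After 3 (visit(B)): cur=B back=3 fwd=0
After 4 (visit(U)): cur=U back=4 fwd=0
After 5 (visit(O)): cur=O back=5 fwd=0
After 6 (visit(D)): cur=D back=6 fwd=0
After 7 (back): cur=O back=5 fwd=1
After 8 (visit(N)): cur=N back=6 fwd=0
After 9 (back): cur=O back=5 fwd=1
After 10 (visit(Z)): cur=Z back=6 fwd=0
After 11 (visit(G)): cur=G back=7 fwd=0
After 12 (back): cur=Z back=6 fwd=1
After 13 (forward): cur=G back=7 fwd=0
After 14 (back): cur=Z back=6 fwd=1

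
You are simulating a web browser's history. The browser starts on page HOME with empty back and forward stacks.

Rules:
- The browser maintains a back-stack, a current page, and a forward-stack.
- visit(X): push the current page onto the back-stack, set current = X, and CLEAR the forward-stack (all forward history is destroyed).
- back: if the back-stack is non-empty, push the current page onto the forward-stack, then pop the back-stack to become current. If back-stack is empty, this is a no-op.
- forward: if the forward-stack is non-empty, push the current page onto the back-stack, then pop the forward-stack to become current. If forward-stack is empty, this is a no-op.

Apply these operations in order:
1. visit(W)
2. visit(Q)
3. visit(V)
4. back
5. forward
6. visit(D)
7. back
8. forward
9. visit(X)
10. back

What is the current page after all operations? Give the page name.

After 1 (visit(W)): cur=W back=1 fwd=0
After 2 (visit(Q)): cur=Q back=2 fwd=0
After 3 (visit(V)): cur=V back=3 fwd=0
After 4 (back): cur=Q back=2 fwd=1
After 5 (forward): cur=V back=3 fwd=0
After 6 (visit(D)): cur=D back=4 fwd=0
After 7 (back): cur=V back=3 fwd=1
After 8 (forward): cur=D back=4 fwd=0
After 9 (visit(X)): cur=X back=5 fwd=0
After 10 (back): cur=D back=4 fwd=1

Answer: D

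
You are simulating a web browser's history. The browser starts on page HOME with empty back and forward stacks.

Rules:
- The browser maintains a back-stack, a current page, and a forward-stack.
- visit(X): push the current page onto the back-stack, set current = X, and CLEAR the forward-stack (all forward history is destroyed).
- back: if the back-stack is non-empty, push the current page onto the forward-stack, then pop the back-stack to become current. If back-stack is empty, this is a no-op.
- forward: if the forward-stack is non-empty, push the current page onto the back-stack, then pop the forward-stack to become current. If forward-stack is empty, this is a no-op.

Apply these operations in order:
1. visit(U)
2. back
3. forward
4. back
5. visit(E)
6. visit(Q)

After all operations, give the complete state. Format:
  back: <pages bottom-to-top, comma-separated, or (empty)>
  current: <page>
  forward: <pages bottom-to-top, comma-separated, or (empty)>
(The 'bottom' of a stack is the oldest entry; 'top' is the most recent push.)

After 1 (visit(U)): cur=U back=1 fwd=0
After 2 (back): cur=HOME back=0 fwd=1
After 3 (forward): cur=U back=1 fwd=0
After 4 (back): cur=HOME back=0 fwd=1
After 5 (visit(E)): cur=E back=1 fwd=0
After 6 (visit(Q)): cur=Q back=2 fwd=0

Answer: back: HOME,E
current: Q
forward: (empty)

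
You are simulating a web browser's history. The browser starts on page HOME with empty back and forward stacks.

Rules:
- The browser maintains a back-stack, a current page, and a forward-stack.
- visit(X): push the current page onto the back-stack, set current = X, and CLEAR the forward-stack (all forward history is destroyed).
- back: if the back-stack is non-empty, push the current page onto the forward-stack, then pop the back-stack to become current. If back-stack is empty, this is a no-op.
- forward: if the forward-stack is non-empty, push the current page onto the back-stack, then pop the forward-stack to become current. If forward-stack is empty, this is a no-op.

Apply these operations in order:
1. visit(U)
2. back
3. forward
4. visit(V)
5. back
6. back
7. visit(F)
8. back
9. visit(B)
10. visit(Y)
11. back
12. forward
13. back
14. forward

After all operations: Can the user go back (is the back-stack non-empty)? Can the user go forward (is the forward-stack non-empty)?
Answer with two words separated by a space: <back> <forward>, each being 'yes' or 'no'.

Answer: yes no

Derivation:
After 1 (visit(U)): cur=U back=1 fwd=0
After 2 (back): cur=HOME back=0 fwd=1
After 3 (forward): cur=U back=1 fwd=0
After 4 (visit(V)): cur=V back=2 fwd=0
After 5 (back): cur=U back=1 fwd=1
After 6 (back): cur=HOME back=0 fwd=2
After 7 (visit(F)): cur=F back=1 fwd=0
After 8 (back): cur=HOME back=0 fwd=1
After 9 (visit(B)): cur=B back=1 fwd=0
After 10 (visit(Y)): cur=Y back=2 fwd=0
After 11 (back): cur=B back=1 fwd=1
After 12 (forward): cur=Y back=2 fwd=0
After 13 (back): cur=B back=1 fwd=1
After 14 (forward): cur=Y back=2 fwd=0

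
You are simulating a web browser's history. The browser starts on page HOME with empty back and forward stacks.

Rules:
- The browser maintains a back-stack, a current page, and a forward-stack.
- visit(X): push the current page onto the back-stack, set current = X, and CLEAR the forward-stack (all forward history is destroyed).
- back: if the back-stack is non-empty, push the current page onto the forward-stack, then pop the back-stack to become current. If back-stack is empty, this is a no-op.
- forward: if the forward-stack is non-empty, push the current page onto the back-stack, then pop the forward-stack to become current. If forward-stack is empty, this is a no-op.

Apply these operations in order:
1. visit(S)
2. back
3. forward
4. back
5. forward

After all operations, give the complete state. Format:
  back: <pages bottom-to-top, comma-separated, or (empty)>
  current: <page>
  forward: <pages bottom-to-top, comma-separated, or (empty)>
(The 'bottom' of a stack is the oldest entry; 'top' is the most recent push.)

After 1 (visit(S)): cur=S back=1 fwd=0
After 2 (back): cur=HOME back=0 fwd=1
After 3 (forward): cur=S back=1 fwd=0
After 4 (back): cur=HOME back=0 fwd=1
After 5 (forward): cur=S back=1 fwd=0

Answer: back: HOME
current: S
forward: (empty)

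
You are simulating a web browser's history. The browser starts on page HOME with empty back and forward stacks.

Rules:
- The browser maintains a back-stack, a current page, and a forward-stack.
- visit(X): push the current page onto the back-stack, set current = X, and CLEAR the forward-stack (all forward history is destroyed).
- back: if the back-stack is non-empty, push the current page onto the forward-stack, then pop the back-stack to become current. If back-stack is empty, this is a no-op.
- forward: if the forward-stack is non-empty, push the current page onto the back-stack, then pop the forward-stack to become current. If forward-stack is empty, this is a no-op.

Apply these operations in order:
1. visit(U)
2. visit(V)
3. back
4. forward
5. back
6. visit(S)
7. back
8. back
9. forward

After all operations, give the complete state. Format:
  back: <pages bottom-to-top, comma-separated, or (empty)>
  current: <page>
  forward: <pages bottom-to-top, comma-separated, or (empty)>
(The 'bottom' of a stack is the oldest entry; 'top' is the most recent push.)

After 1 (visit(U)): cur=U back=1 fwd=0
After 2 (visit(V)): cur=V back=2 fwd=0
After 3 (back): cur=U back=1 fwd=1
After 4 (forward): cur=V back=2 fwd=0
After 5 (back): cur=U back=1 fwd=1
After 6 (visit(S)): cur=S back=2 fwd=0
After 7 (back): cur=U back=1 fwd=1
After 8 (back): cur=HOME back=0 fwd=2
After 9 (forward): cur=U back=1 fwd=1

Answer: back: HOME
current: U
forward: S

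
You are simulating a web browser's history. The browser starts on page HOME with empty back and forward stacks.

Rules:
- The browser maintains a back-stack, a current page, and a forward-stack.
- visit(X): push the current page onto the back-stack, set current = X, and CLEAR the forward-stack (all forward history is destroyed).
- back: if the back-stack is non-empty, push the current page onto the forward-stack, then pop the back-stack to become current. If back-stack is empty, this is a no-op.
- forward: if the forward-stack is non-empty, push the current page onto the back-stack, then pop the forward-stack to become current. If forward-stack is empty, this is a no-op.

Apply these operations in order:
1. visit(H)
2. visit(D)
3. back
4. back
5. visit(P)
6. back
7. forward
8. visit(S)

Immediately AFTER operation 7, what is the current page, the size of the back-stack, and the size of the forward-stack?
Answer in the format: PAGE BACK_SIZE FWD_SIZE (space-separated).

After 1 (visit(H)): cur=H back=1 fwd=0
After 2 (visit(D)): cur=D back=2 fwd=0
After 3 (back): cur=H back=1 fwd=1
After 4 (back): cur=HOME back=0 fwd=2
After 5 (visit(P)): cur=P back=1 fwd=0
After 6 (back): cur=HOME back=0 fwd=1
After 7 (forward): cur=P back=1 fwd=0

P 1 0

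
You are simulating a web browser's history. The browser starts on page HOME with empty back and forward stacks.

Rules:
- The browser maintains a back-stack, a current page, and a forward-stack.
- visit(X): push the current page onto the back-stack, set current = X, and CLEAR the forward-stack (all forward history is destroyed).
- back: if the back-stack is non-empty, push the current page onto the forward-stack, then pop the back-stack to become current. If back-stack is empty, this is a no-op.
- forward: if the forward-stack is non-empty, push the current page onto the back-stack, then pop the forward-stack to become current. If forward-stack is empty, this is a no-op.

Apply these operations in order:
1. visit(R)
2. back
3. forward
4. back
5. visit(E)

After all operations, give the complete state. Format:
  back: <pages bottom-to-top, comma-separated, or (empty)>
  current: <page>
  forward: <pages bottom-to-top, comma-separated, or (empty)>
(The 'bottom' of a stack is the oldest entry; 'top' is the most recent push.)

Answer: back: HOME
current: E
forward: (empty)

Derivation:
After 1 (visit(R)): cur=R back=1 fwd=0
After 2 (back): cur=HOME back=0 fwd=1
After 3 (forward): cur=R back=1 fwd=0
After 4 (back): cur=HOME back=0 fwd=1
After 5 (visit(E)): cur=E back=1 fwd=0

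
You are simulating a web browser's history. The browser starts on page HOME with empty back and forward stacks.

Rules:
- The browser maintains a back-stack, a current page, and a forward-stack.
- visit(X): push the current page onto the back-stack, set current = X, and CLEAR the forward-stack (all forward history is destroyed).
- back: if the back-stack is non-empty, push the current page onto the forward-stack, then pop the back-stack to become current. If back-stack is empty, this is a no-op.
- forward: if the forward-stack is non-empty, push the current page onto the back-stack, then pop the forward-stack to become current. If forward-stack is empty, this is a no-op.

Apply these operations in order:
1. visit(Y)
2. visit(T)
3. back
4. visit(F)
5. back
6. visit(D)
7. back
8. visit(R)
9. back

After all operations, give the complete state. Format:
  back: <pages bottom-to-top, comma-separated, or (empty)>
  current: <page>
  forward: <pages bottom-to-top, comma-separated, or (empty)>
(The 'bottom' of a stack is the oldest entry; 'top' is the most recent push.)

Answer: back: HOME
current: Y
forward: R

Derivation:
After 1 (visit(Y)): cur=Y back=1 fwd=0
After 2 (visit(T)): cur=T back=2 fwd=0
After 3 (back): cur=Y back=1 fwd=1
After 4 (visit(F)): cur=F back=2 fwd=0
After 5 (back): cur=Y back=1 fwd=1
After 6 (visit(D)): cur=D back=2 fwd=0
After 7 (back): cur=Y back=1 fwd=1
After 8 (visit(R)): cur=R back=2 fwd=0
After 9 (back): cur=Y back=1 fwd=1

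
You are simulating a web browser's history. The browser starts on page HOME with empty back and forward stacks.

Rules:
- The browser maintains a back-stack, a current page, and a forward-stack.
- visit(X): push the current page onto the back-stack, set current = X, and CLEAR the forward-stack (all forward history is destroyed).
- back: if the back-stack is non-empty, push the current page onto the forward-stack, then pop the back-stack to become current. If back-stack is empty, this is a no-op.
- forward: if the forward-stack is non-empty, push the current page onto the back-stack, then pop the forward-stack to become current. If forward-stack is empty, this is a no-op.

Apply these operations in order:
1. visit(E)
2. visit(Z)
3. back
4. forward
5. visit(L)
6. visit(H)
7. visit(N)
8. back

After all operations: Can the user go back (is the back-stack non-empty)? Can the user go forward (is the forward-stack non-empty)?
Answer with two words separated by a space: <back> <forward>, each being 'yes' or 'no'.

After 1 (visit(E)): cur=E back=1 fwd=0
After 2 (visit(Z)): cur=Z back=2 fwd=0
After 3 (back): cur=E back=1 fwd=1
After 4 (forward): cur=Z back=2 fwd=0
After 5 (visit(L)): cur=L back=3 fwd=0
After 6 (visit(H)): cur=H back=4 fwd=0
After 7 (visit(N)): cur=N back=5 fwd=0
After 8 (back): cur=H back=4 fwd=1

Answer: yes yes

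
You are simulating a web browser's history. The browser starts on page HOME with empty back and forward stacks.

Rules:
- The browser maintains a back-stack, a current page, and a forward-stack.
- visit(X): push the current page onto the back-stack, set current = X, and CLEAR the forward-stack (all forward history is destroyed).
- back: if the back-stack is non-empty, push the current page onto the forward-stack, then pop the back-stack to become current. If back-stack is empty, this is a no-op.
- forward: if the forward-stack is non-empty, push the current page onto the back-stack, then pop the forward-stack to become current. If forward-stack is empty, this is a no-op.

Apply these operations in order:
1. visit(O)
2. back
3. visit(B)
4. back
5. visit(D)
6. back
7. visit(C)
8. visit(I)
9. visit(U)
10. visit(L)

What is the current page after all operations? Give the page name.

Answer: L

Derivation:
After 1 (visit(O)): cur=O back=1 fwd=0
After 2 (back): cur=HOME back=0 fwd=1
After 3 (visit(B)): cur=B back=1 fwd=0
After 4 (back): cur=HOME back=0 fwd=1
After 5 (visit(D)): cur=D back=1 fwd=0
After 6 (back): cur=HOME back=0 fwd=1
After 7 (visit(C)): cur=C back=1 fwd=0
After 8 (visit(I)): cur=I back=2 fwd=0
After 9 (visit(U)): cur=U back=3 fwd=0
After 10 (visit(L)): cur=L back=4 fwd=0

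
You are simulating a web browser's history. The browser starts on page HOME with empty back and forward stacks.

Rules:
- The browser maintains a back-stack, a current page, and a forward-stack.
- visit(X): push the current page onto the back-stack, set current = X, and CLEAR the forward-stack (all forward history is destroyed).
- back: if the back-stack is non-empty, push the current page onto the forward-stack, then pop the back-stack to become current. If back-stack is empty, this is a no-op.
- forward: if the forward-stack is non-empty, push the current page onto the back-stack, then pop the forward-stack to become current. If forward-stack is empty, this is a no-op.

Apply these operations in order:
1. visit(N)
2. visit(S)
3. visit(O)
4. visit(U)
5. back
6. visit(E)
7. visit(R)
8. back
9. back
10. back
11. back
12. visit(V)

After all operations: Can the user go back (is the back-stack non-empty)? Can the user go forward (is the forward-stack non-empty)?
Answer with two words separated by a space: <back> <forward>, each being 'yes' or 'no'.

After 1 (visit(N)): cur=N back=1 fwd=0
After 2 (visit(S)): cur=S back=2 fwd=0
After 3 (visit(O)): cur=O back=3 fwd=0
After 4 (visit(U)): cur=U back=4 fwd=0
After 5 (back): cur=O back=3 fwd=1
After 6 (visit(E)): cur=E back=4 fwd=0
After 7 (visit(R)): cur=R back=5 fwd=0
After 8 (back): cur=E back=4 fwd=1
After 9 (back): cur=O back=3 fwd=2
After 10 (back): cur=S back=2 fwd=3
After 11 (back): cur=N back=1 fwd=4
After 12 (visit(V)): cur=V back=2 fwd=0

Answer: yes no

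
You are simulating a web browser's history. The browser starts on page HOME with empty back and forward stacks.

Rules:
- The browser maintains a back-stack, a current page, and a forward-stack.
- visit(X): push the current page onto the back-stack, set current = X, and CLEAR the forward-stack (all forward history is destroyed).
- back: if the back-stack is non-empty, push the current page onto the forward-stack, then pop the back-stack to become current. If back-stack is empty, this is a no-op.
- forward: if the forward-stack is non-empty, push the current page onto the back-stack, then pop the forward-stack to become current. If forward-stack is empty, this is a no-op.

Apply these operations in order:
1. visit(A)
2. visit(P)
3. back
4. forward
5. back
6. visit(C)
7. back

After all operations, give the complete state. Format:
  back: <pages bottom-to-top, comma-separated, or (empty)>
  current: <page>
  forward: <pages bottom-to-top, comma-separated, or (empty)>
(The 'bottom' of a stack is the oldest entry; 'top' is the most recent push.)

After 1 (visit(A)): cur=A back=1 fwd=0
After 2 (visit(P)): cur=P back=2 fwd=0
After 3 (back): cur=A back=1 fwd=1
After 4 (forward): cur=P back=2 fwd=0
After 5 (back): cur=A back=1 fwd=1
After 6 (visit(C)): cur=C back=2 fwd=0
After 7 (back): cur=A back=1 fwd=1

Answer: back: HOME
current: A
forward: C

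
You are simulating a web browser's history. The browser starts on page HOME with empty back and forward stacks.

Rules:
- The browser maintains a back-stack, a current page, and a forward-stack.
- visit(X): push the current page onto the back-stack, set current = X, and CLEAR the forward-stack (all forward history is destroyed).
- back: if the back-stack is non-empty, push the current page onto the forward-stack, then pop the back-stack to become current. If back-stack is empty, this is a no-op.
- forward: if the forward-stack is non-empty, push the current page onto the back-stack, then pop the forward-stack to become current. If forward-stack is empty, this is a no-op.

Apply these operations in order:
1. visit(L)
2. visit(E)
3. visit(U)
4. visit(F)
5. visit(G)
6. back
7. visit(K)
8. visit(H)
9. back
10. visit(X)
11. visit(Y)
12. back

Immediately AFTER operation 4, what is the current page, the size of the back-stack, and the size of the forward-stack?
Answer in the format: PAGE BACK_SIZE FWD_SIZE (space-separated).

After 1 (visit(L)): cur=L back=1 fwd=0
After 2 (visit(E)): cur=E back=2 fwd=0
After 3 (visit(U)): cur=U back=3 fwd=0
After 4 (visit(F)): cur=F back=4 fwd=0

F 4 0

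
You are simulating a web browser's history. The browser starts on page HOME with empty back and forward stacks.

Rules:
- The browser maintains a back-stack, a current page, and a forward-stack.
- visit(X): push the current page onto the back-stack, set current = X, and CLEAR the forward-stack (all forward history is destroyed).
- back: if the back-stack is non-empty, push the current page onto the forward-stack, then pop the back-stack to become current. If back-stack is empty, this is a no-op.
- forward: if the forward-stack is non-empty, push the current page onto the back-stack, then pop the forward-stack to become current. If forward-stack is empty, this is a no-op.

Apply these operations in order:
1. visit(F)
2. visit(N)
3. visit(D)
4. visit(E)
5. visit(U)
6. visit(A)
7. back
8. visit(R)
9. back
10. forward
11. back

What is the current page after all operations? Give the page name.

After 1 (visit(F)): cur=F back=1 fwd=0
After 2 (visit(N)): cur=N back=2 fwd=0
After 3 (visit(D)): cur=D back=3 fwd=0
After 4 (visit(E)): cur=E back=4 fwd=0
After 5 (visit(U)): cur=U back=5 fwd=0
After 6 (visit(A)): cur=A back=6 fwd=0
After 7 (back): cur=U back=5 fwd=1
After 8 (visit(R)): cur=R back=6 fwd=0
After 9 (back): cur=U back=5 fwd=1
After 10 (forward): cur=R back=6 fwd=0
After 11 (back): cur=U back=5 fwd=1

Answer: U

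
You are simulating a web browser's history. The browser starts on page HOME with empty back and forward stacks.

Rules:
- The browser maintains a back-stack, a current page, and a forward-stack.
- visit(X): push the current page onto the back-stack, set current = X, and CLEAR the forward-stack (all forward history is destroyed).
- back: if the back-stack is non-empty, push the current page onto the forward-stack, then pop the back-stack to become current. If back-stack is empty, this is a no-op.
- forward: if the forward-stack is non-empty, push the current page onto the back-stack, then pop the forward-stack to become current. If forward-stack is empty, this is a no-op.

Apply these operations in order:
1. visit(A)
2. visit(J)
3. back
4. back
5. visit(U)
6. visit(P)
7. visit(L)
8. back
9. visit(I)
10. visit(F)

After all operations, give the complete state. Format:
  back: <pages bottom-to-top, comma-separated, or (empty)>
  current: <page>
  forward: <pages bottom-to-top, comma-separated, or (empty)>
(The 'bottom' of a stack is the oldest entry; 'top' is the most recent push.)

After 1 (visit(A)): cur=A back=1 fwd=0
After 2 (visit(J)): cur=J back=2 fwd=0
After 3 (back): cur=A back=1 fwd=1
After 4 (back): cur=HOME back=0 fwd=2
After 5 (visit(U)): cur=U back=1 fwd=0
After 6 (visit(P)): cur=P back=2 fwd=0
After 7 (visit(L)): cur=L back=3 fwd=0
After 8 (back): cur=P back=2 fwd=1
After 9 (visit(I)): cur=I back=3 fwd=0
After 10 (visit(F)): cur=F back=4 fwd=0

Answer: back: HOME,U,P,I
current: F
forward: (empty)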